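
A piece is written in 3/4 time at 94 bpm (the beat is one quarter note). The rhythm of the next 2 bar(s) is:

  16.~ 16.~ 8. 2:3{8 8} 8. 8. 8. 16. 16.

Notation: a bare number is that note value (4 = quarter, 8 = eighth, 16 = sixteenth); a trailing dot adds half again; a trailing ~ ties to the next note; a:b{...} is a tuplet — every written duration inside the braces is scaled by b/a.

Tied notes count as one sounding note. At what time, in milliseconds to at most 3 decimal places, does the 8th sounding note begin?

note 8 onset = 45/8b = 3590.426ms

1. 0.0ms @ 0 + 957.447ms (3/2)
2. 957.447ms @ 3/2 + 478.723ms (3/4)
3. 1436.17ms @ 9/4 + 478.723ms (3/4)
4. 1914.894ms @ 3 + 478.723ms (3/4)
5. 2393.617ms @ 15/4 + 478.723ms (3/4)
6. 2872.34ms @ 9/2 + 478.723ms (3/4)
7. 3351.064ms @ 21/4 + 239.362ms (3/8)
8. 3590.426ms @ 45/8 + 239.362ms (3/8)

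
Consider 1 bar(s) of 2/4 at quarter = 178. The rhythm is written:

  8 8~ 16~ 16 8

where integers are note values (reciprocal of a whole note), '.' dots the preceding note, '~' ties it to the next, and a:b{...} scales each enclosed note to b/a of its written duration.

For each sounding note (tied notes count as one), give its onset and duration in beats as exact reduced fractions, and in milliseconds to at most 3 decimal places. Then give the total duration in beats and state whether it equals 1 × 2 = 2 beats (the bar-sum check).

1) 0.0ms=0b +168.539ms=1/2b
2) 168.539ms=1/2b +337.079ms=1b
3) 505.618ms=3/2b +168.539ms=1/2b
Σ=2b of 2 (178bpm 2/4) — PASS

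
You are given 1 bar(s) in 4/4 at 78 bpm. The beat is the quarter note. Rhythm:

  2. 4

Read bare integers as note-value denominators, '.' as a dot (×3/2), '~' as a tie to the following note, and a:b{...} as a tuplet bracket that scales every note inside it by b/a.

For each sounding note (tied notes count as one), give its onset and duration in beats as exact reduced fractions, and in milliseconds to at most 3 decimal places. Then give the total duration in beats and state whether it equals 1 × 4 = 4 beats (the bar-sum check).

1) 0.0ms=0b +2307.692ms=3b
2) 2307.692ms=3b +769.231ms=1b
Σ=4b of 4 (78bpm 4/4) — PASS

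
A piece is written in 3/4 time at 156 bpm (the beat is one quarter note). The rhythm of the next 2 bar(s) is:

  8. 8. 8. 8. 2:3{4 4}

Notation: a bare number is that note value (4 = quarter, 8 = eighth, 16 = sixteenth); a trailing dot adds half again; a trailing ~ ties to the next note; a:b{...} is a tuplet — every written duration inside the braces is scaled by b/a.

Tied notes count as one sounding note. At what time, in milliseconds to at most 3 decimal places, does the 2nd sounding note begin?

1. 0.0ms @ 0 + 288.462ms (3/4)
2. 288.462ms @ 3/4 + 288.462ms (3/4)
3. 576.923ms @ 3/2 + 288.462ms (3/4)
4. 865.385ms @ 9/4 + 288.462ms (3/4)
5. 1153.846ms @ 3 + 576.923ms (3/2)
6. 1730.769ms @ 9/2 + 576.923ms (3/2)

note 2 onset = 3/4b = 288.462ms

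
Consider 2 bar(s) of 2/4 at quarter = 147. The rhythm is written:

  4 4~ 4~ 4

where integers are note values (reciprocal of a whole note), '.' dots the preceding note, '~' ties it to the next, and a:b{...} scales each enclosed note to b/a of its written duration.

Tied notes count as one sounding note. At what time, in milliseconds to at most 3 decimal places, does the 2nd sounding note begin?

note 2 onset = 1b = 408.163ms

1. 0.0ms @ 0 + 408.163ms (1)
2. 408.163ms @ 1 + 1224.49ms (3)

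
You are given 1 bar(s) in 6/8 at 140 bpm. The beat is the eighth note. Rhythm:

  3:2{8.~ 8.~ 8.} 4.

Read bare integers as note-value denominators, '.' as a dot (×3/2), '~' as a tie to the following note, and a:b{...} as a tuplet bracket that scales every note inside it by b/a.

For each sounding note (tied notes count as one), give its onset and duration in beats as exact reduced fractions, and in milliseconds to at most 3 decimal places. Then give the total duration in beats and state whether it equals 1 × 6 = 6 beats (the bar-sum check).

1) 0.0ms=0b +1285.714ms=3b
2) 1285.714ms=3b +1285.714ms=3b
Σ=6b of 6 (140bpm 6/8) — PASS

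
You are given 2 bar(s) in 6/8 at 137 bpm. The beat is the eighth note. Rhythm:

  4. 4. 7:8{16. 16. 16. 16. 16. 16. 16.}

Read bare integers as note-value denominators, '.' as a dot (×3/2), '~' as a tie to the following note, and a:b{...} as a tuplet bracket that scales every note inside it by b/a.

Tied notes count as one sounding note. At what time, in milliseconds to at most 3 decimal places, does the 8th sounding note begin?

1. 0.0ms @ 0 + 1313.869ms (3)
2. 1313.869ms @ 3 + 1313.869ms (3)
3. 2627.737ms @ 6 + 375.391ms (6/7)
4. 3003.128ms @ 48/7 + 375.391ms (6/7)
5. 3378.519ms @ 54/7 + 375.391ms (6/7)
6. 3753.91ms @ 60/7 + 375.391ms (6/7)
7. 4129.301ms @ 66/7 + 375.391ms (6/7)
8. 4504.692ms @ 72/7 + 375.391ms (6/7)
9. 4880.083ms @ 78/7 + 375.391ms (6/7)

note 8 onset = 72/7b = 4504.692ms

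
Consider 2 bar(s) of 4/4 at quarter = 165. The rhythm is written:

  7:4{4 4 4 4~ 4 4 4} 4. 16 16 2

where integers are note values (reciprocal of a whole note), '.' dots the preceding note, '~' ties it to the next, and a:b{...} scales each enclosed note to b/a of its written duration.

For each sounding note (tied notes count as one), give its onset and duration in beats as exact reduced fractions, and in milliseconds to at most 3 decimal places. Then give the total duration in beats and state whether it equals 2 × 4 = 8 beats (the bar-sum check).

1) 0.0ms=0b +207.792ms=4/7b
2) 207.792ms=4/7b +207.792ms=4/7b
3) 415.584ms=8/7b +207.792ms=4/7b
4) 623.377ms=12/7b +415.584ms=8/7b
5) 1038.961ms=20/7b +207.792ms=4/7b
6) 1246.753ms=24/7b +207.792ms=4/7b
7) 1454.545ms=4b +545.455ms=3/2b
8) 2000.0ms=11/2b +90.909ms=1/4b
9) 2090.909ms=23/4b +90.909ms=1/4b
10) 2181.818ms=6b +727.273ms=2b
Σ=8b of 8 (165bpm 4/4) — PASS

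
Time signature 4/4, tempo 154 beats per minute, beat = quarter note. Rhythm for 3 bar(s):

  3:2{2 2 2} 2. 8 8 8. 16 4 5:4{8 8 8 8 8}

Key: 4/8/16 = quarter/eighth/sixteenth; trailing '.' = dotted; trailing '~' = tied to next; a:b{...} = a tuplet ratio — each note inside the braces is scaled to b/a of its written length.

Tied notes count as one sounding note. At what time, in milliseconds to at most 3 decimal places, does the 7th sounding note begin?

1. 0.0ms @ 0 + 519.481ms (4/3)
2. 519.481ms @ 4/3 + 519.481ms (4/3)
3. 1038.961ms @ 8/3 + 519.481ms (4/3)
4. 1558.442ms @ 4 + 1168.831ms (3)
5. 2727.273ms @ 7 + 194.805ms (1/2)
6. 2922.078ms @ 15/2 + 194.805ms (1/2)
7. 3116.883ms @ 8 + 292.208ms (3/4)
8. 3409.091ms @ 35/4 + 97.403ms (1/4)
9. 3506.494ms @ 9 + 389.61ms (1)
10. 3896.104ms @ 10 + 155.844ms (2/5)
11. 4051.948ms @ 52/5 + 155.844ms (2/5)
12. 4207.792ms @ 54/5 + 155.844ms (2/5)
13. 4363.636ms @ 56/5 + 155.844ms (2/5)
14. 4519.481ms @ 58/5 + 155.844ms (2/5)

note 7 onset = 8b = 3116.883ms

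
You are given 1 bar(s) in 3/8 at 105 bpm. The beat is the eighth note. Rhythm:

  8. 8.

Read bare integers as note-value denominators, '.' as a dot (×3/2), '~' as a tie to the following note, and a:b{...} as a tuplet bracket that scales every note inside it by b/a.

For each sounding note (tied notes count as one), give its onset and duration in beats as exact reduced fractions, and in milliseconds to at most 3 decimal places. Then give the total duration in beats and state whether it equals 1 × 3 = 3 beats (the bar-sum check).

1) 0.0ms=0b +857.143ms=3/2b
2) 857.143ms=3/2b +857.143ms=3/2b
Σ=3b of 3 (105bpm 3/8) — PASS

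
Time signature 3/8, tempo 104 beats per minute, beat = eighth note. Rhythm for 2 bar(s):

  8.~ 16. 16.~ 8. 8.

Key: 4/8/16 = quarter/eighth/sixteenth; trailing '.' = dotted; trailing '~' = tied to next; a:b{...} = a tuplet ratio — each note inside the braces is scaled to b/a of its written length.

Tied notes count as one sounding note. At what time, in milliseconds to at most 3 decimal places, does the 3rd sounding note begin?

1. 0.0ms @ 0 + 1298.077ms (9/4)
2. 1298.077ms @ 9/4 + 1298.077ms (9/4)
3. 2596.154ms @ 9/2 + 865.385ms (3/2)

note 3 onset = 9/2b = 2596.154ms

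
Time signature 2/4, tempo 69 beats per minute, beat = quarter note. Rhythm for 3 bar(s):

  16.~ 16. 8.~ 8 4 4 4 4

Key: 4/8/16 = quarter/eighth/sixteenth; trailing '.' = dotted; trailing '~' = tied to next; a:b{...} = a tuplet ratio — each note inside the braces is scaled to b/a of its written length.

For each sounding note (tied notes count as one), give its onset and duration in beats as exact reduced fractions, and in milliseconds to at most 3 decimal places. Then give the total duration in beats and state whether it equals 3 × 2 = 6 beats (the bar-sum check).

1) 0.0ms=0b +652.174ms=3/4b
2) 652.174ms=3/4b +1086.957ms=5/4b
3) 1739.13ms=2b +869.565ms=1b
4) 2608.696ms=3b +869.565ms=1b
5) 3478.261ms=4b +869.565ms=1b
6) 4347.826ms=5b +869.565ms=1b
Σ=6b of 6 (69bpm 2/4) — PASS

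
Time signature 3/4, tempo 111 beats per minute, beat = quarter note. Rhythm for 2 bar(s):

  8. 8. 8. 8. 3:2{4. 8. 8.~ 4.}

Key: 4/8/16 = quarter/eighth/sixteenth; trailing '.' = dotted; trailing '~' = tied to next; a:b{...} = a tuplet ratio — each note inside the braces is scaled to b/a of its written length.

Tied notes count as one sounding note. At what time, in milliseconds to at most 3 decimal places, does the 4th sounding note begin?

note 4 onset = 9/4b = 1216.216ms

1. 0.0ms @ 0 + 405.405ms (3/4)
2. 405.405ms @ 3/4 + 405.405ms (3/4)
3. 810.811ms @ 3/2 + 405.405ms (3/4)
4. 1216.216ms @ 9/4 + 405.405ms (3/4)
5. 1621.622ms @ 3 + 540.541ms (1)
6. 2162.162ms @ 4 + 270.27ms (1/2)
7. 2432.432ms @ 9/2 + 810.811ms (3/2)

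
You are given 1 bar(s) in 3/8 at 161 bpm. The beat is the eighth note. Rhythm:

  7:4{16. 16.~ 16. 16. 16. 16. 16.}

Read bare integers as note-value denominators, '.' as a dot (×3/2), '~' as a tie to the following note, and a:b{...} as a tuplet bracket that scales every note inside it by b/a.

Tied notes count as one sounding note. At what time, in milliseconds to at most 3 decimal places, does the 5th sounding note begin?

1. 0.0ms @ 0 + 159.716ms (3/7)
2. 159.716ms @ 3/7 + 319.432ms (6/7)
3. 479.148ms @ 9/7 + 159.716ms (3/7)
4. 638.864ms @ 12/7 + 159.716ms (3/7)
5. 798.58ms @ 15/7 + 159.716ms (3/7)
6. 958.296ms @ 18/7 + 159.716ms (3/7)

note 5 onset = 15/7b = 798.58ms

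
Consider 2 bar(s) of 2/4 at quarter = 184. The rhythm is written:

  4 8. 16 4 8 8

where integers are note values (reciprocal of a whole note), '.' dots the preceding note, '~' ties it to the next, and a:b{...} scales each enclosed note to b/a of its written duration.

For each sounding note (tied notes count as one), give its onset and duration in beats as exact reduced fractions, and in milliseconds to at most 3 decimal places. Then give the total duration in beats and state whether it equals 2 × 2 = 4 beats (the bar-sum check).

1) 0.0ms=0b +326.087ms=1b
2) 326.087ms=1b +244.565ms=3/4b
3) 570.652ms=7/4b +81.522ms=1/4b
4) 652.174ms=2b +326.087ms=1b
5) 978.261ms=3b +163.043ms=1/2b
6) 1141.304ms=7/2b +163.043ms=1/2b
Σ=4b of 4 (184bpm 2/4) — PASS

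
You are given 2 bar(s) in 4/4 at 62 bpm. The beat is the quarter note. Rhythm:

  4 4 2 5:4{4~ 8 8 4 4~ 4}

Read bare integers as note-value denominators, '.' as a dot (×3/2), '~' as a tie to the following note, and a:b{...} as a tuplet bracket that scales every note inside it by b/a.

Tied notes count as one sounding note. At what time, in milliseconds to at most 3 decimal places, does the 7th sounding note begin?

1. 0.0ms @ 0 + 967.742ms (1)
2. 967.742ms @ 1 + 967.742ms (1)
3. 1935.484ms @ 2 + 1935.484ms (2)
4. 3870.968ms @ 4 + 1161.29ms (6/5)
5. 5032.258ms @ 26/5 + 387.097ms (2/5)
6. 5419.355ms @ 28/5 + 774.194ms (4/5)
7. 6193.548ms @ 32/5 + 1548.387ms (8/5)

note 7 onset = 32/5b = 6193.548ms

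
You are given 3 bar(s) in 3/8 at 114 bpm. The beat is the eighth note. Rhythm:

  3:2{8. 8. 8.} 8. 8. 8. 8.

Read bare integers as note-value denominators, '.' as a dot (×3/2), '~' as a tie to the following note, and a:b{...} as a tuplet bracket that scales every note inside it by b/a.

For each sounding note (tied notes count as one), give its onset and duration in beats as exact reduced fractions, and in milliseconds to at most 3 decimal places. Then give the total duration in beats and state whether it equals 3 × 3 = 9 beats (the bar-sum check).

1) 0.0ms=0b +526.316ms=1b
2) 526.316ms=1b +526.316ms=1b
3) 1052.632ms=2b +526.316ms=1b
4) 1578.947ms=3b +789.474ms=3/2b
5) 2368.421ms=9/2b +789.474ms=3/2b
6) 3157.895ms=6b +789.474ms=3/2b
7) 3947.368ms=15/2b +789.474ms=3/2b
Σ=9b of 9 (114bpm 3/8) — PASS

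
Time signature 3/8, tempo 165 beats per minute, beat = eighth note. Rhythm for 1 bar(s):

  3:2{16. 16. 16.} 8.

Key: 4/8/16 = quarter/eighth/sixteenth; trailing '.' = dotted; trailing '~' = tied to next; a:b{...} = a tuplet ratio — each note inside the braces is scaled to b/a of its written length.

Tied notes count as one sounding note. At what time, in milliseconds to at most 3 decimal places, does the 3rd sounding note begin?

note 3 onset = 1b = 363.636ms

1. 0.0ms @ 0 + 181.818ms (1/2)
2. 181.818ms @ 1/2 + 181.818ms (1/2)
3. 363.636ms @ 1 + 181.818ms (1/2)
4. 545.455ms @ 3/2 + 545.455ms (3/2)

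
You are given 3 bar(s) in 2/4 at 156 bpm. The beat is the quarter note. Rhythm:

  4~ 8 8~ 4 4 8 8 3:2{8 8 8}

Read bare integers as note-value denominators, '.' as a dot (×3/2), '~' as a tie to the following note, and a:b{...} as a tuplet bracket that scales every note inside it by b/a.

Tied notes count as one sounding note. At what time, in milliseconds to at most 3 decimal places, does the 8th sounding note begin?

note 8 onset = 17/3b = 2179.487ms

1. 0.0ms @ 0 + 576.923ms (3/2)
2. 576.923ms @ 3/2 + 576.923ms (3/2)
3. 1153.846ms @ 3 + 384.615ms (1)
4. 1538.462ms @ 4 + 192.308ms (1/2)
5. 1730.769ms @ 9/2 + 192.308ms (1/2)
6. 1923.077ms @ 5 + 128.205ms (1/3)
7. 2051.282ms @ 16/3 + 128.205ms (1/3)
8. 2179.487ms @ 17/3 + 128.205ms (1/3)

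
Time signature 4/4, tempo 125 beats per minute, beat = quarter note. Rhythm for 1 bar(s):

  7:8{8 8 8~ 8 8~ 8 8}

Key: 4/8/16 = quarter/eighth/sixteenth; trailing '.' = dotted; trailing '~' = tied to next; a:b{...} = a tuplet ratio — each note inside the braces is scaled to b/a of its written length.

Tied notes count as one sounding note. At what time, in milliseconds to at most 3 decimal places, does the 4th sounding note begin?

note 4 onset = 16/7b = 1097.143ms

1. 0.0ms @ 0 + 274.286ms (4/7)
2. 274.286ms @ 4/7 + 274.286ms (4/7)
3. 548.571ms @ 8/7 + 548.571ms (8/7)
4. 1097.143ms @ 16/7 + 548.571ms (8/7)
5. 1645.714ms @ 24/7 + 274.286ms (4/7)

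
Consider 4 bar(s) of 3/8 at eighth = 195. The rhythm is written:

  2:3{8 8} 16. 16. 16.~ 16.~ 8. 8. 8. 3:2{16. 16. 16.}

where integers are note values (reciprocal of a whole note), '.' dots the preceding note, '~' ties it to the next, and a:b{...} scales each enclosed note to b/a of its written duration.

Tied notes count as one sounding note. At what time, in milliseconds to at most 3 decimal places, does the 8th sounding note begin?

1. 0.0ms @ 0 + 461.538ms (3/2)
2. 461.538ms @ 3/2 + 461.538ms (3/2)
3. 923.077ms @ 3 + 230.769ms (3/4)
4. 1153.846ms @ 15/4 + 230.769ms (3/4)
5. 1384.615ms @ 9/2 + 923.077ms (3)
6. 2307.692ms @ 15/2 + 461.538ms (3/2)
7. 2769.231ms @ 9 + 461.538ms (3/2)
8. 3230.769ms @ 21/2 + 153.846ms (1/2)
9. 3384.615ms @ 11 + 153.846ms (1/2)
10. 3538.462ms @ 23/2 + 153.846ms (1/2)

note 8 onset = 21/2b = 3230.769ms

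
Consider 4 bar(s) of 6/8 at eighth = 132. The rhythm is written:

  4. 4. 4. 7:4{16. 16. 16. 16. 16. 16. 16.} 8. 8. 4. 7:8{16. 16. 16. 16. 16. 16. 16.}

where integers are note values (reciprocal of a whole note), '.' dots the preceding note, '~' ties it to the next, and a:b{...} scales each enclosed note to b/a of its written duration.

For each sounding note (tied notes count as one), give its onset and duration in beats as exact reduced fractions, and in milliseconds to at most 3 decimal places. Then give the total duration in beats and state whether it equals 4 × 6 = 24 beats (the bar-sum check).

1) 0.0ms=0b +1363.636ms=3b
2) 1363.636ms=3b +1363.636ms=3b
3) 2727.273ms=6b +1363.636ms=3b
4) 4090.909ms=9b +194.805ms=3/7b
5) 4285.714ms=66/7b +194.805ms=3/7b
6) 4480.519ms=69/7b +194.805ms=3/7b
7) 4675.325ms=72/7b +194.805ms=3/7b
8) 4870.13ms=75/7b +194.805ms=3/7b
9) 5064.935ms=78/7b +194.805ms=3/7b
10) 5259.74ms=81/7b +194.805ms=3/7b
11) 5454.545ms=12b +681.818ms=3/2b
12) 6136.364ms=27/2b +681.818ms=3/2b
13) 6818.182ms=15b +1363.636ms=3b
14) 8181.818ms=18b +389.61ms=6/7b
15) 8571.429ms=132/7b +389.61ms=6/7b
16) 8961.039ms=138/7b +389.61ms=6/7b
17) 9350.649ms=144/7b +389.61ms=6/7b
18) 9740.26ms=150/7b +389.61ms=6/7b
19) 10129.87ms=156/7b +389.61ms=6/7b
20) 10519.481ms=162/7b +389.61ms=6/7b
Σ=24b of 24 (132bpm 6/8) — PASS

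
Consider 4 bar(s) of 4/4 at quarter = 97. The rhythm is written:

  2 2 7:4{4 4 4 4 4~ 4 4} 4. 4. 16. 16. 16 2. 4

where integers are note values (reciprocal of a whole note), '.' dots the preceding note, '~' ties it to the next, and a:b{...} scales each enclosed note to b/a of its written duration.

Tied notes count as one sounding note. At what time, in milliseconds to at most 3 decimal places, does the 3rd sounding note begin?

1. 0.0ms @ 0 + 1237.113ms (2)
2. 1237.113ms @ 2 + 1237.113ms (2)
3. 2474.227ms @ 4 + 353.461ms (4/7)
4. 2827.688ms @ 32/7 + 353.461ms (4/7)
5. 3181.149ms @ 36/7 + 353.461ms (4/7)
6. 3534.61ms @ 40/7 + 353.461ms (4/7)
7. 3888.071ms @ 44/7 + 706.922ms (8/7)
8. 4594.993ms @ 52/7 + 353.461ms (4/7)
9. 4948.454ms @ 8 + 927.835ms (3/2)
10. 5876.289ms @ 19/2 + 927.835ms (3/2)
11. 6804.124ms @ 11 + 231.959ms (3/8)
12. 7036.082ms @ 91/8 + 231.959ms (3/8)
13. 7268.041ms @ 47/4 + 154.639ms (1/4)
14. 7422.68ms @ 12 + 1855.67ms (3)
15. 9278.351ms @ 15 + 618.557ms (1)

note 3 onset = 4b = 2474.227ms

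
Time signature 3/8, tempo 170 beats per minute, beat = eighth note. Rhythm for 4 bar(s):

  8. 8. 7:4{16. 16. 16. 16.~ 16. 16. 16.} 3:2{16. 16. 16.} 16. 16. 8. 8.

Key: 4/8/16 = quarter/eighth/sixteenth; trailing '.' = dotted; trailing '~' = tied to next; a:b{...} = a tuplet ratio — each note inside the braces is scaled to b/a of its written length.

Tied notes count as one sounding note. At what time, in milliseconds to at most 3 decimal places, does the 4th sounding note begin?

note 4 onset = 24/7b = 1210.084ms

1. 0.0ms @ 0 + 529.412ms (3/2)
2. 529.412ms @ 3/2 + 529.412ms (3/2)
3. 1058.824ms @ 3 + 151.261ms (3/7)
4. 1210.084ms @ 24/7 + 151.261ms (3/7)
5. 1361.345ms @ 27/7 + 151.261ms (3/7)
6. 1512.605ms @ 30/7 + 302.521ms (6/7)
7. 1815.126ms @ 36/7 + 151.261ms (3/7)
8. 1966.387ms @ 39/7 + 151.261ms (3/7)
9. 2117.647ms @ 6 + 176.471ms (1/2)
10. 2294.118ms @ 13/2 + 176.471ms (1/2)
11. 2470.588ms @ 7 + 176.471ms (1/2)
12. 2647.059ms @ 15/2 + 264.706ms (3/4)
13. 2911.765ms @ 33/4 + 264.706ms (3/4)
14. 3176.471ms @ 9 + 529.412ms (3/2)
15. 3705.882ms @ 21/2 + 529.412ms (3/2)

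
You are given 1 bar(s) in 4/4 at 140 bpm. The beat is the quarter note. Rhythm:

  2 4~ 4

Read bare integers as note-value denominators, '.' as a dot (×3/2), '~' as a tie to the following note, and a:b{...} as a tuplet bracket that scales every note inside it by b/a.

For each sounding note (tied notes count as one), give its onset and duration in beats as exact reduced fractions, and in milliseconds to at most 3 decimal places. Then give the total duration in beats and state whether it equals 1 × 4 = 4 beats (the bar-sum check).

1) 0.0ms=0b +857.143ms=2b
2) 857.143ms=2b +857.143ms=2b
Σ=4b of 4 (140bpm 4/4) — PASS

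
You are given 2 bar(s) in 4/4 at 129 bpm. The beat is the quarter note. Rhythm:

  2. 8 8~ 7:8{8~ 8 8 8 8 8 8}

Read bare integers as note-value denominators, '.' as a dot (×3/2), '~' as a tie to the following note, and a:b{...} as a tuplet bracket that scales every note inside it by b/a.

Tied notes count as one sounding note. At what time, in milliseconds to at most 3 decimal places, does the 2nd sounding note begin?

note 2 onset = 3b = 1395.349ms

1. 0.0ms @ 0 + 1395.349ms (3)
2. 1395.349ms @ 3 + 232.558ms (1/2)
3. 1627.907ms @ 7/2 + 764.12ms (23/14)
4. 2392.027ms @ 36/7 + 265.781ms (4/7)
5. 2657.807ms @ 40/7 + 265.781ms (4/7)
6. 2923.588ms @ 44/7 + 265.781ms (4/7)
7. 3189.369ms @ 48/7 + 265.781ms (4/7)
8. 3455.15ms @ 52/7 + 265.781ms (4/7)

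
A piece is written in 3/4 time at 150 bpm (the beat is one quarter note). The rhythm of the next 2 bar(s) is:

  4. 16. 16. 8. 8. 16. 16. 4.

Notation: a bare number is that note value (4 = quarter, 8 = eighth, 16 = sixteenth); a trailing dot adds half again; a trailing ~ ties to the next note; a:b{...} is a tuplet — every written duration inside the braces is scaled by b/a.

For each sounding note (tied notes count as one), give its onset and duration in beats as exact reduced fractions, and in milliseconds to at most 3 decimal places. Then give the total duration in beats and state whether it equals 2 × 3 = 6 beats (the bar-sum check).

1) 0.0ms=0b +600.0ms=3/2b
2) 600.0ms=3/2b +150.0ms=3/8b
3) 750.0ms=15/8b +150.0ms=3/8b
4) 900.0ms=9/4b +300.0ms=3/4b
5) 1200.0ms=3b +300.0ms=3/4b
6) 1500.0ms=15/4b +150.0ms=3/8b
7) 1650.0ms=33/8b +150.0ms=3/8b
8) 1800.0ms=9/2b +600.0ms=3/2b
Σ=6b of 6 (150bpm 3/4) — PASS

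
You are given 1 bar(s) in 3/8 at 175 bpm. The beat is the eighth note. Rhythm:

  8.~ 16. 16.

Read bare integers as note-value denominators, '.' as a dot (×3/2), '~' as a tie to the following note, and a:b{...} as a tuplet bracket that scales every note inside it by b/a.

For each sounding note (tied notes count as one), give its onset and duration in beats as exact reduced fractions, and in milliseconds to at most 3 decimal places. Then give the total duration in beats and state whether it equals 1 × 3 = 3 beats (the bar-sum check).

1) 0.0ms=0b +771.429ms=9/4b
2) 771.429ms=9/4b +257.143ms=3/4b
Σ=3b of 3 (175bpm 3/8) — PASS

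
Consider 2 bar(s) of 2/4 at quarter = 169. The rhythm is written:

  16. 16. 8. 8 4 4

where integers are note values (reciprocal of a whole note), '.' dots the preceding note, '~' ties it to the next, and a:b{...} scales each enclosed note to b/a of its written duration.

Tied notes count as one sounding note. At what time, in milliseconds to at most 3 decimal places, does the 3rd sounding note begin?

note 3 onset = 3/4b = 266.272ms

1. 0.0ms @ 0 + 133.136ms (3/8)
2. 133.136ms @ 3/8 + 133.136ms (3/8)
3. 266.272ms @ 3/4 + 266.272ms (3/4)
4. 532.544ms @ 3/2 + 177.515ms (1/2)
5. 710.059ms @ 2 + 355.03ms (1)
6. 1065.089ms @ 3 + 355.03ms (1)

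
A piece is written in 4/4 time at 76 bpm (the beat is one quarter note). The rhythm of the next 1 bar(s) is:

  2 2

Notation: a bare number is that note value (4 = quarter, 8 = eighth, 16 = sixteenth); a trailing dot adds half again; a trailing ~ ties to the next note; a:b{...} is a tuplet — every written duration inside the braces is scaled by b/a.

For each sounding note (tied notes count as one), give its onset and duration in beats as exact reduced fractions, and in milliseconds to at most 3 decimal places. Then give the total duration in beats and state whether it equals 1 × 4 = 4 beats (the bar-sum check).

1) 0.0ms=0b +1578.947ms=2b
2) 1578.947ms=2b +1578.947ms=2b
Σ=4b of 4 (76bpm 4/4) — PASS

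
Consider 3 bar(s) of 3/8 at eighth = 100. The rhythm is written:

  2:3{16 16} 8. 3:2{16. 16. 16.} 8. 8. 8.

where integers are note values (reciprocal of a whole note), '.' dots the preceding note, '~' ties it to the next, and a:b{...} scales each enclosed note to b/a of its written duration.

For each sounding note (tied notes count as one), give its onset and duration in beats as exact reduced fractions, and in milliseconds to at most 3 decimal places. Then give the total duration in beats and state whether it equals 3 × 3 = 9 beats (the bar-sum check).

1) 0.0ms=0b +450.0ms=3/4b
2) 450.0ms=3/4b +450.0ms=3/4b
3) 900.0ms=3/2b +900.0ms=3/2b
4) 1800.0ms=3b +300.0ms=1/2b
5) 2100.0ms=7/2b +300.0ms=1/2b
6) 2400.0ms=4b +300.0ms=1/2b
7) 2700.0ms=9/2b +900.0ms=3/2b
8) 3600.0ms=6b +900.0ms=3/2b
9) 4500.0ms=15/2b +900.0ms=3/2b
Σ=9b of 9 (100bpm 3/8) — PASS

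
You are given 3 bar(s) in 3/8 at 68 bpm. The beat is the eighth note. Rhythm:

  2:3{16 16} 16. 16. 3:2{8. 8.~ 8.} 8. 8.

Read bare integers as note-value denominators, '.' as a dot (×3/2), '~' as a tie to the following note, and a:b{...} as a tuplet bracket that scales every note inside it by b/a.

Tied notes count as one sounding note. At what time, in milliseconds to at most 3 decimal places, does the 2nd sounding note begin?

1. 0.0ms @ 0 + 661.765ms (3/4)
2. 661.765ms @ 3/4 + 661.765ms (3/4)
3. 1323.529ms @ 3/2 + 661.765ms (3/4)
4. 1985.294ms @ 9/4 + 661.765ms (3/4)
5. 2647.059ms @ 3 + 882.353ms (1)
6. 3529.412ms @ 4 + 1764.706ms (2)
7. 5294.118ms @ 6 + 1323.529ms (3/2)
8. 6617.647ms @ 15/2 + 1323.529ms (3/2)

note 2 onset = 3/4b = 661.765ms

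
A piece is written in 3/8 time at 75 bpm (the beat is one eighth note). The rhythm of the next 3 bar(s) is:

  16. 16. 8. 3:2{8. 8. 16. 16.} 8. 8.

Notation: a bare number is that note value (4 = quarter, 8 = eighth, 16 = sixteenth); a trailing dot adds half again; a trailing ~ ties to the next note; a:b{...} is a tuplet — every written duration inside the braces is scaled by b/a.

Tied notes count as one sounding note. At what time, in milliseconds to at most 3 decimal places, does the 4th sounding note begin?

1. 0.0ms @ 0 + 600.0ms (3/4)
2. 600.0ms @ 3/4 + 600.0ms (3/4)
3. 1200.0ms @ 3/2 + 1200.0ms (3/2)
4. 2400.0ms @ 3 + 800.0ms (1)
5. 3200.0ms @ 4 + 800.0ms (1)
6. 4000.0ms @ 5 + 400.0ms (1/2)
7. 4400.0ms @ 11/2 + 400.0ms (1/2)
8. 4800.0ms @ 6 + 1200.0ms (3/2)
9. 6000.0ms @ 15/2 + 1200.0ms (3/2)

note 4 onset = 3b = 2400.0ms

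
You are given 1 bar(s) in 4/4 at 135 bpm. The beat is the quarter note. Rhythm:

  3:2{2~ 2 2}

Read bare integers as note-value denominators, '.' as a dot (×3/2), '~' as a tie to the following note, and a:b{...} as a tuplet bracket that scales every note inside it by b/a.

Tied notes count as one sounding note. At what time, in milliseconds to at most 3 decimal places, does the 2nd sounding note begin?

1. 0.0ms @ 0 + 1185.185ms (8/3)
2. 1185.185ms @ 8/3 + 592.593ms (4/3)

note 2 onset = 8/3b = 1185.185ms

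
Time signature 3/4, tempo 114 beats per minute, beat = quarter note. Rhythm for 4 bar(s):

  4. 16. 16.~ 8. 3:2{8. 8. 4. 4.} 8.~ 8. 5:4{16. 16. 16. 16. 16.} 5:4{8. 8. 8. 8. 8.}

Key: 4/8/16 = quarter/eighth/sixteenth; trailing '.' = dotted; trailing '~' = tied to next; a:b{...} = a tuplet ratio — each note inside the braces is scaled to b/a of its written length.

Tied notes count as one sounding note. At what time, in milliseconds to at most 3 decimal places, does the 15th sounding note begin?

1. 0.0ms @ 0 + 789.474ms (3/2)
2. 789.474ms @ 3/2 + 197.368ms (3/8)
3. 986.842ms @ 15/8 + 592.105ms (9/8)
4. 1578.947ms @ 3 + 263.158ms (1/2)
5. 1842.105ms @ 7/2 + 263.158ms (1/2)
6. 2105.263ms @ 4 + 526.316ms (1)
7. 2631.579ms @ 5 + 526.316ms (1)
8. 3157.895ms @ 6 + 789.474ms (3/2)
9. 3947.368ms @ 15/2 + 157.895ms (3/10)
10. 4105.263ms @ 39/5 + 157.895ms (3/10)
11. 4263.158ms @ 81/10 + 157.895ms (3/10)
12. 4421.053ms @ 42/5 + 157.895ms (3/10)
13. 4578.947ms @ 87/10 + 157.895ms (3/10)
14. 4736.842ms @ 9 + 315.789ms (3/5)
15. 5052.632ms @ 48/5 + 315.789ms (3/5)
16. 5368.421ms @ 51/5 + 315.789ms (3/5)
17. 5684.211ms @ 54/5 + 315.789ms (3/5)
18. 6000.0ms @ 57/5 + 315.789ms (3/5)

note 15 onset = 48/5b = 5052.632ms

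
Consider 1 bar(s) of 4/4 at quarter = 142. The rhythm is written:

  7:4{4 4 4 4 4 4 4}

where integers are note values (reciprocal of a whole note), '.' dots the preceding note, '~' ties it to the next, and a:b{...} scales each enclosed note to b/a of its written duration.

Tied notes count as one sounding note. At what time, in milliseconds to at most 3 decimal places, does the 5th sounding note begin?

note 5 onset = 16/7b = 965.795ms

1. 0.0ms @ 0 + 241.449ms (4/7)
2. 241.449ms @ 4/7 + 241.449ms (4/7)
3. 482.897ms @ 8/7 + 241.449ms (4/7)
4. 724.346ms @ 12/7 + 241.449ms (4/7)
5. 965.795ms @ 16/7 + 241.449ms (4/7)
6. 1207.243ms @ 20/7 + 241.449ms (4/7)
7. 1448.692ms @ 24/7 + 241.449ms (4/7)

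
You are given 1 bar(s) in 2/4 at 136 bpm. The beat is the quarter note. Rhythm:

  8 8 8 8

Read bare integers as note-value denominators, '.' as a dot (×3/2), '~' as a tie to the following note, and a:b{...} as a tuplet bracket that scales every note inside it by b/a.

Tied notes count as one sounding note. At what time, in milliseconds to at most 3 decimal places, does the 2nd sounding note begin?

1. 0.0ms @ 0 + 220.588ms (1/2)
2. 220.588ms @ 1/2 + 220.588ms (1/2)
3. 441.176ms @ 1 + 220.588ms (1/2)
4. 661.765ms @ 3/2 + 220.588ms (1/2)

note 2 onset = 1/2b = 220.588ms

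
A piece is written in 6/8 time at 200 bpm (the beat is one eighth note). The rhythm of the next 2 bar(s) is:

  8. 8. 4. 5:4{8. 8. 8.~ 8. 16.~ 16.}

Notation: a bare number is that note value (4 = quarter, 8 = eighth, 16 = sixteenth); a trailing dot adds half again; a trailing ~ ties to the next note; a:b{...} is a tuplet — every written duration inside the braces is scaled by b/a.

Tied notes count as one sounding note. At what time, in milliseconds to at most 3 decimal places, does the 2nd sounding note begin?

note 2 onset = 3/2b = 450.0ms

1. 0.0ms @ 0 + 450.0ms (3/2)
2. 450.0ms @ 3/2 + 450.0ms (3/2)
3. 900.0ms @ 3 + 900.0ms (3)
4. 1800.0ms @ 6 + 360.0ms (6/5)
5. 2160.0ms @ 36/5 + 360.0ms (6/5)
6. 2520.0ms @ 42/5 + 720.0ms (12/5)
7. 3240.0ms @ 54/5 + 360.0ms (6/5)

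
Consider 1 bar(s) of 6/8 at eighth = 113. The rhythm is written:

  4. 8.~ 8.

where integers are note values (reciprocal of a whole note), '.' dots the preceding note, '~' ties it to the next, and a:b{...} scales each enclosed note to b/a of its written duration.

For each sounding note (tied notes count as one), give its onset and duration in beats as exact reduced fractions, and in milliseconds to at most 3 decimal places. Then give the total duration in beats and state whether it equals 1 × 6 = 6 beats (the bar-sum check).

1) 0.0ms=0b +1592.92ms=3b
2) 1592.92ms=3b +1592.92ms=3b
Σ=6b of 6 (113bpm 6/8) — PASS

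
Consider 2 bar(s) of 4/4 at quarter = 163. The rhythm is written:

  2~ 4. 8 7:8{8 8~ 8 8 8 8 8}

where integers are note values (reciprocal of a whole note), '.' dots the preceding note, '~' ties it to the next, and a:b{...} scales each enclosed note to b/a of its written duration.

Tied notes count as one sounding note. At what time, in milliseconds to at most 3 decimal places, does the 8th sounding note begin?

1. 0.0ms @ 0 + 1288.344ms (7/2)
2. 1288.344ms @ 7/2 + 184.049ms (1/2)
3. 1472.393ms @ 4 + 210.342ms (4/7)
4. 1682.734ms @ 32/7 + 420.684ms (8/7)
5. 2103.418ms @ 40/7 + 210.342ms (4/7)
6. 2313.76ms @ 44/7 + 210.342ms (4/7)
7. 2524.102ms @ 48/7 + 210.342ms (4/7)
8. 2734.443ms @ 52/7 + 210.342ms (4/7)

note 8 onset = 52/7b = 2734.443ms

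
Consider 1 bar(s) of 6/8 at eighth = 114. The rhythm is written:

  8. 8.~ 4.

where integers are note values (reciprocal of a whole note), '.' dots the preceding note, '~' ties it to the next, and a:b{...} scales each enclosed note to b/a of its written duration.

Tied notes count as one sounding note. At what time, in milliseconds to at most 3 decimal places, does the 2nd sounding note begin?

1. 0.0ms @ 0 + 789.474ms (3/2)
2. 789.474ms @ 3/2 + 2368.421ms (9/2)

note 2 onset = 3/2b = 789.474ms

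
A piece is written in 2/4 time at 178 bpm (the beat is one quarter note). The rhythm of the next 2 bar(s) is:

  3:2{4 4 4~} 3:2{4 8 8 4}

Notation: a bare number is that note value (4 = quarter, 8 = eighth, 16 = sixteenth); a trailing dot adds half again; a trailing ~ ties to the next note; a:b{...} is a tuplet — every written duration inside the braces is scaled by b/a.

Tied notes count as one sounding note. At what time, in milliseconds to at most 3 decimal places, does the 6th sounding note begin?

note 6 onset = 10/3b = 1123.596ms

1. 0.0ms @ 0 + 224.719ms (2/3)
2. 224.719ms @ 2/3 + 224.719ms (2/3)
3. 449.438ms @ 4/3 + 449.438ms (4/3)
4. 898.876ms @ 8/3 + 112.36ms (1/3)
5. 1011.236ms @ 3 + 112.36ms (1/3)
6. 1123.596ms @ 10/3 + 224.719ms (2/3)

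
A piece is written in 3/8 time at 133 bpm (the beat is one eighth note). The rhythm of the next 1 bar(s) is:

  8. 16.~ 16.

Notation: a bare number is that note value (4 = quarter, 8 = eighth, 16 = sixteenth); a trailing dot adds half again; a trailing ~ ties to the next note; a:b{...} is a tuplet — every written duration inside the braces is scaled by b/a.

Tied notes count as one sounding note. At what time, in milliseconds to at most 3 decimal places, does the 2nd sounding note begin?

note 2 onset = 3/2b = 676.692ms

1. 0.0ms @ 0 + 676.692ms (3/2)
2. 676.692ms @ 3/2 + 676.692ms (3/2)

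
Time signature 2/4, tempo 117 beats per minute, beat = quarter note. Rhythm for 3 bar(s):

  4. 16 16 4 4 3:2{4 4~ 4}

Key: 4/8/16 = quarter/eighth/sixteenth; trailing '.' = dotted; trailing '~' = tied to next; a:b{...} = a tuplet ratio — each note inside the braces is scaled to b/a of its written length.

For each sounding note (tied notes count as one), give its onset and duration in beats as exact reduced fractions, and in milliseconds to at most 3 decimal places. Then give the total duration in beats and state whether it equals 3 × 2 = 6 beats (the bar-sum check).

1) 0.0ms=0b +769.231ms=3/2b
2) 769.231ms=3/2b +128.205ms=1/4b
3) 897.436ms=7/4b +128.205ms=1/4b
4) 1025.641ms=2b +512.821ms=1b
5) 1538.462ms=3b +512.821ms=1b
6) 2051.282ms=4b +341.88ms=2/3b
7) 2393.162ms=14/3b +683.761ms=4/3b
Σ=6b of 6 (117bpm 2/4) — PASS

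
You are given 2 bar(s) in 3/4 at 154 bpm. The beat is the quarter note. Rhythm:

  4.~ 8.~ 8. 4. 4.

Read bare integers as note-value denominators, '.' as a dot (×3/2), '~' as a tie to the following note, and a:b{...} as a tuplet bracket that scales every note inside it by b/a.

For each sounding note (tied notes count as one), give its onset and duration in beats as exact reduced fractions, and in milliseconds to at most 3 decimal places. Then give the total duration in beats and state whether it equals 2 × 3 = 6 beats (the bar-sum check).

1) 0.0ms=0b +1168.831ms=3b
2) 1168.831ms=3b +584.416ms=3/2b
3) 1753.247ms=9/2b +584.416ms=3/2b
Σ=6b of 6 (154bpm 3/4) — PASS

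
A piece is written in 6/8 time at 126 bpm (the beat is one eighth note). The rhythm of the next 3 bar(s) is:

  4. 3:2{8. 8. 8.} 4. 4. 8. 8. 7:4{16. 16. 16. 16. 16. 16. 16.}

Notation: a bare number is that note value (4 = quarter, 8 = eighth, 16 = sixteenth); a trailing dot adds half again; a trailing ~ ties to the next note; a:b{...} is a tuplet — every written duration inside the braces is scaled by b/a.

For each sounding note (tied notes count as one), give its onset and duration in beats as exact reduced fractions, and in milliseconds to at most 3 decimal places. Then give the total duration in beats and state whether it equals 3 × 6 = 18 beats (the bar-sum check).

1) 0.0ms=0b +1428.571ms=3b
2) 1428.571ms=3b +476.19ms=1b
3) 1904.762ms=4b +476.19ms=1b
4) 2380.952ms=5b +476.19ms=1b
5) 2857.143ms=6b +1428.571ms=3b
6) 4285.714ms=9b +1428.571ms=3b
7) 5714.286ms=12b +714.286ms=3/2b
8) 6428.571ms=27/2b +714.286ms=3/2b
9) 7142.857ms=15b +204.082ms=3/7b
10) 7346.939ms=108/7b +204.082ms=3/7b
11) 7551.02ms=111/7b +204.082ms=3/7b
12) 7755.102ms=114/7b +204.082ms=3/7b
13) 7959.184ms=117/7b +204.082ms=3/7b
14) 8163.265ms=120/7b +204.082ms=3/7b
15) 8367.347ms=123/7b +204.082ms=3/7b
Σ=18b of 18 (126bpm 6/8) — PASS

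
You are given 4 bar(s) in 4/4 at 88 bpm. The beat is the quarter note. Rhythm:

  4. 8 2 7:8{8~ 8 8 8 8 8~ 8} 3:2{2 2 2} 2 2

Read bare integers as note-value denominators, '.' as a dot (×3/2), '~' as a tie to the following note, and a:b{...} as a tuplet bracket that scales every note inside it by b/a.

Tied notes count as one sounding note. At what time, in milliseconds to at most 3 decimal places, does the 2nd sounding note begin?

note 2 onset = 3/2b = 1022.727ms

1. 0.0ms @ 0 + 1022.727ms (3/2)
2. 1022.727ms @ 3/2 + 340.909ms (1/2)
3. 1363.636ms @ 2 + 1363.636ms (2)
4. 2727.273ms @ 4 + 779.221ms (8/7)
5. 3506.494ms @ 36/7 + 389.61ms (4/7)
6. 3896.104ms @ 40/7 + 389.61ms (4/7)
7. 4285.714ms @ 44/7 + 389.61ms (4/7)
8. 4675.325ms @ 48/7 + 779.221ms (8/7)
9. 5454.545ms @ 8 + 909.091ms (4/3)
10. 6363.636ms @ 28/3 + 909.091ms (4/3)
11. 7272.727ms @ 32/3 + 909.091ms (4/3)
12. 8181.818ms @ 12 + 1363.636ms (2)
13. 9545.455ms @ 14 + 1363.636ms (2)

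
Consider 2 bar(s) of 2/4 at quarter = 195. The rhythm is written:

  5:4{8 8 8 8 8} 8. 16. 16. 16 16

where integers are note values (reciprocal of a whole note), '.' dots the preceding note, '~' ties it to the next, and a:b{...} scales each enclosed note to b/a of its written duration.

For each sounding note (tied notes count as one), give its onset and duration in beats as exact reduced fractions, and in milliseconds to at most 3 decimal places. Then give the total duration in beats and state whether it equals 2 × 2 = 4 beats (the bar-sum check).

1) 0.0ms=0b +123.077ms=2/5b
2) 123.077ms=2/5b +123.077ms=2/5b
3) 246.154ms=4/5b +123.077ms=2/5b
4) 369.231ms=6/5b +123.077ms=2/5b
5) 492.308ms=8/5b +123.077ms=2/5b
6) 615.385ms=2b +230.769ms=3/4b
7) 846.154ms=11/4b +115.385ms=3/8b
8) 961.538ms=25/8b +115.385ms=3/8b
9) 1076.923ms=7/2b +76.923ms=1/4b
10) 1153.846ms=15/4b +76.923ms=1/4b
Σ=4b of 4 (195bpm 2/4) — PASS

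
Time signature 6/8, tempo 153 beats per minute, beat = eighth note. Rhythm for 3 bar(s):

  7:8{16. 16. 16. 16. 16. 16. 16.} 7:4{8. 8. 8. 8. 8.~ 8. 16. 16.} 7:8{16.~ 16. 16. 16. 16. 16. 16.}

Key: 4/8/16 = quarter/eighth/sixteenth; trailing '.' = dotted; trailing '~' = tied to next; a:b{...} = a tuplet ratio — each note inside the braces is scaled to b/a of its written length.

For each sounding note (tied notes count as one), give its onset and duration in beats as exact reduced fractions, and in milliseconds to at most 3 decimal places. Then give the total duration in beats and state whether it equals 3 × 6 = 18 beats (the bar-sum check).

1) 0.0ms=0b +336.134ms=6/7b
2) 336.134ms=6/7b +336.134ms=6/7b
3) 672.269ms=12/7b +336.134ms=6/7b
4) 1008.403ms=18/7b +336.134ms=6/7b
5) 1344.538ms=24/7b +336.134ms=6/7b
6) 1680.672ms=30/7b +336.134ms=6/7b
7) 2016.807ms=36/7b +336.134ms=6/7b
8) 2352.941ms=6b +336.134ms=6/7b
9) 2689.076ms=48/7b +336.134ms=6/7b
10) 3025.21ms=54/7b +336.134ms=6/7b
11) 3361.345ms=60/7b +336.134ms=6/7b
12) 3697.479ms=66/7b +672.269ms=12/7b
13) 4369.748ms=78/7b +168.067ms=3/7b
14) 4537.815ms=81/7b +168.067ms=3/7b
15) 4705.882ms=12b +672.269ms=12/7b
16) 5378.151ms=96/7b +336.134ms=6/7b
17) 5714.286ms=102/7b +336.134ms=6/7b
18) 6050.42ms=108/7b +336.134ms=6/7b
19) 6386.555ms=114/7b +336.134ms=6/7b
20) 6722.689ms=120/7b +336.134ms=6/7b
Σ=18b of 18 (153bpm 6/8) — PASS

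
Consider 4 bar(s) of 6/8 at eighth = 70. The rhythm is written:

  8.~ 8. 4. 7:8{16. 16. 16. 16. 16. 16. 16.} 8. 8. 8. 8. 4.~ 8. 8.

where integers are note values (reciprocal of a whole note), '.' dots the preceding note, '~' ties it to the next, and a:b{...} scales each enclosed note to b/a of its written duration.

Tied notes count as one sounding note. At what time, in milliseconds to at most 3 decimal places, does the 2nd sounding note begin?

1. 0.0ms @ 0 + 2571.429ms (3)
2. 2571.429ms @ 3 + 2571.429ms (3)
3. 5142.857ms @ 6 + 734.694ms (6/7)
4. 5877.551ms @ 48/7 + 734.694ms (6/7)
5. 6612.245ms @ 54/7 + 734.694ms (6/7)
6. 7346.939ms @ 60/7 + 734.694ms (6/7)
7. 8081.633ms @ 66/7 + 734.694ms (6/7)
8. 8816.327ms @ 72/7 + 734.694ms (6/7)
9. 9551.02ms @ 78/7 + 734.694ms (6/7)
10. 10285.714ms @ 12 + 1285.714ms (3/2)
11. 11571.429ms @ 27/2 + 1285.714ms (3/2)
12. 12857.143ms @ 15 + 1285.714ms (3/2)
13. 14142.857ms @ 33/2 + 1285.714ms (3/2)
14. 15428.571ms @ 18 + 3857.143ms (9/2)
15. 19285.714ms @ 45/2 + 1285.714ms (3/2)

note 2 onset = 3b = 2571.429ms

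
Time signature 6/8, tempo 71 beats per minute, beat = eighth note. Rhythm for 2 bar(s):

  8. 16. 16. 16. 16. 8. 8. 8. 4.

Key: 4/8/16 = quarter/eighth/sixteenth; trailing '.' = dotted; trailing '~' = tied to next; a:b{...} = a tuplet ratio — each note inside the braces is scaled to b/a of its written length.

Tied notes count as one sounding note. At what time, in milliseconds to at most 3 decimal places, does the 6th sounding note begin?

note 6 onset = 9/2b = 3802.817ms

1. 0.0ms @ 0 + 1267.606ms (3/2)
2. 1267.606ms @ 3/2 + 633.803ms (3/4)
3. 1901.408ms @ 9/4 + 633.803ms (3/4)
4. 2535.211ms @ 3 + 633.803ms (3/4)
5. 3169.014ms @ 15/4 + 633.803ms (3/4)
6. 3802.817ms @ 9/2 + 1267.606ms (3/2)
7. 5070.423ms @ 6 + 1267.606ms (3/2)
8. 6338.028ms @ 15/2 + 1267.606ms (3/2)
9. 7605.634ms @ 9 + 2535.211ms (3)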